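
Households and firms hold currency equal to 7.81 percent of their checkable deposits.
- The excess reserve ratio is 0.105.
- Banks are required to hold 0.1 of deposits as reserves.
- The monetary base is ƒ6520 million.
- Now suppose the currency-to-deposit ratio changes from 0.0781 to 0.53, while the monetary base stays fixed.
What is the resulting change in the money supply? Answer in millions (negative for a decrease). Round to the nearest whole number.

-11257 million

Initially m₁ = (1 + 0.0781) / (0.1 + 0.105 + 0.0781) ≈ 3.80819, so M₁ = 3.80819 × 6520 = 24829.3988 million.
After the change m₂ = (1 + 0.53) / (0.1 + 0.105 + 0.53) ≈ 2.08163, so M₂ = 2.08163 × 6520 = 13572.2276 million.
ΔM = M₂ − M₁ = 13572.2276 − 24829.3988 = -11257.1712 million.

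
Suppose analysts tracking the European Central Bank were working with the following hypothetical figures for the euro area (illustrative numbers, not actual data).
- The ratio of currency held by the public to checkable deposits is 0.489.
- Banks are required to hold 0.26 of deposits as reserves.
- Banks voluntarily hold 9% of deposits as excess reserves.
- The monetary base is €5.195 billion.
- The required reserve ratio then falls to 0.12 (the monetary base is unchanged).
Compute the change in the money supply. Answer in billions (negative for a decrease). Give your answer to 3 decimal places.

€1.847 billion

Initially m₁ = (1 + 0.489) / (0.26 + 0.09 + 0.489) ≈ 1.77473, so M₁ = 1.77473 × 5.195 ≈ 9.2197 billion.
After the change m₂ = (1 + 0.489) / (0.12 + 0.09 + 0.489) ≈ 2.13019, so M₂ = 2.13019 × 5.195 ≈ 11.0663 billion.
ΔM = M₂ − M₁ = 11.0663 − 9.2197 = 1.8466 billion.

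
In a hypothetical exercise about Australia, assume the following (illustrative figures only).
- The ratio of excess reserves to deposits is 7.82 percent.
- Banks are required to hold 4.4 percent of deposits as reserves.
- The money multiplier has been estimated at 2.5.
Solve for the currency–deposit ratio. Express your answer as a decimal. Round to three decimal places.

0.463

Using m = 2.5. From m = (1 + c)/(c + rr + e), rearranging gives 1 + c = m·(c + rr + e), so c·(1 − m) = m·(rr + e) − 1.
Hence c = [m·(rr + e) − 1]/(1 − m) = [2.5 × (0.044 + 0.0782) − 1] / (1 − 2.5) = 0.463000.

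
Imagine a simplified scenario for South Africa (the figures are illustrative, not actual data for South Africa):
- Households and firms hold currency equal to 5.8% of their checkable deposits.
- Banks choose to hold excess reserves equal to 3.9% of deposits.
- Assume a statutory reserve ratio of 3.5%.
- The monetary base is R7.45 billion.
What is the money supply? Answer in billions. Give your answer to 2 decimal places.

The money multiplier is m = (1 + c) / (rr + e + c) = (1 + 0.058) / (0.035 + 0.039 + 0.058) ≈ 8.0152.
So M = m × MB = 8.0152 × 7.45 ≈ 59.7132 billion.

R59.71 billion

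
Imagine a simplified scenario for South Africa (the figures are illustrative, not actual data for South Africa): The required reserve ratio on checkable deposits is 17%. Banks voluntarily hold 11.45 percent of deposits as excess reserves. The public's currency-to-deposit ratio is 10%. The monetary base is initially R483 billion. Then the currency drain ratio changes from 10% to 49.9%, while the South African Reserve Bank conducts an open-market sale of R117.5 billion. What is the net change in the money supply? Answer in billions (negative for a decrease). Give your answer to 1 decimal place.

Before: m₁ = (1 + 0.1) / (0.17 + 0.1145 + 0.1) ≈ 2.86086, MB₁ = 483, so M₁ = 2.86086 × 483 ≈ 1381.7954 billion.
After: m₂ = (1 + 0.499) / (0.17 + 0.1145 + 0.499) ≈ 1.91321, MB₂ = 483 − 117.5 = 365.5, so M₂ = 1.91321 × 365.5 ≈ 699.2783 billion.
ΔM = M₂ − M₁ = 699.2783 − 1381.7954 = -682.5171 billion.

-682.5 billion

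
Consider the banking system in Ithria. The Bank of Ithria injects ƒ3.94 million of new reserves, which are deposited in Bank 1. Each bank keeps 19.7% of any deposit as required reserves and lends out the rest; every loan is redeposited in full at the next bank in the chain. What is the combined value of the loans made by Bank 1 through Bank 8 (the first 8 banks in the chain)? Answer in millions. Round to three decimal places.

ƒ13.284 million

Bank i lends (1 − rr)^i of the original deposit: Bank 1 lends 3.94·0.8030 ≈ 3.1638, Bank 2 lends 3.94·0.8030² ≈ 2.5405, and so on.
Summing a geometric series: total = 3.94·[0.8030·(1 − 0.8030^8) / (1 − 0.8030)] ≈ 13.2837 million.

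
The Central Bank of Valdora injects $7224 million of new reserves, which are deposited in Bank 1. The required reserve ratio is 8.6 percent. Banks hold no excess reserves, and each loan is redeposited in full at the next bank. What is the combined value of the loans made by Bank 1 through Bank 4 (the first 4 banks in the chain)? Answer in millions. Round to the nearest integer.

Bank i lends (1 − rr)^i of the original deposit: Bank 1 lends 7224·0.9140 = 6602.7360, Bank 2 lends 7224·0.9140² ≈ 6034.9007, and so on.
Summing a geometric series: total = 7224·[0.9140·(1 − 0.9140^4) / (1 − 0.9140)] ≈ 23195.0679 million.

$23195 million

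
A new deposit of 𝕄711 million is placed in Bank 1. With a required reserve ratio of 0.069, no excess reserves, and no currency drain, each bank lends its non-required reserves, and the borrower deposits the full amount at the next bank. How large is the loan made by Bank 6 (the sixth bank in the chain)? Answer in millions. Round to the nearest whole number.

Each bank lends a fraction (1 − rr) = 0.9310 of the deposit it receives, so Bank 6 receives 711·0.9310^5 and lends 711·0.9310^6 ≈ 462.9858 million.

𝕄463 million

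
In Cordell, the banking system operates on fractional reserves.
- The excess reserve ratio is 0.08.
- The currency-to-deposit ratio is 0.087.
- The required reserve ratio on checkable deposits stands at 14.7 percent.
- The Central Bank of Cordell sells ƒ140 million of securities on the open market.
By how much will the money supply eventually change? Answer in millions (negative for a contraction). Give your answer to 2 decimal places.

The money multiplier is m = (1 + c) / (rr + e + c) = (1 + 0.087) / (0.147 + 0.08 + 0.087) ≈ 3.461783.
The sale removes 140 million of base, so ΔM = m × ΔMB = 3.461783 × (−140) ≈ -484.6496 million.

-484.65 million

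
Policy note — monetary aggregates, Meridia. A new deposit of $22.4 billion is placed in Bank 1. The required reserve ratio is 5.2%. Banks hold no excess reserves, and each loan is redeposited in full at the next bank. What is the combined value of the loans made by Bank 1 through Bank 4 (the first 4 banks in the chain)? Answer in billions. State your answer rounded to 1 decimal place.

Bank i lends (1 − rr)^i of the original deposit: Bank 1 lends 22.4·0.9480 = 21.2352, Bank 2 lends 22.4·0.9480² ≈ 20.1310, and so on.
Summing a geometric series: total = 22.4·[0.9480·(1 − 0.9480^4) / (1 − 0.9480)] ≈ 78.5421 billion.

$78.5 billion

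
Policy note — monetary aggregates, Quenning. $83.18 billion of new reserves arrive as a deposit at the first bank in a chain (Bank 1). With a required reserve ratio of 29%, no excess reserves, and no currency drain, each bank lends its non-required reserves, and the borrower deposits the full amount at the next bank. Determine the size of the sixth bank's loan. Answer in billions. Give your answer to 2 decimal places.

$10.66 billion

Each bank lends a fraction (1 − rr) = 0.7100 of the deposit it receives, so Bank 6 receives 83.18·0.7100^5 and lends 83.18·0.7100^6 ≈ 10.6554 billion.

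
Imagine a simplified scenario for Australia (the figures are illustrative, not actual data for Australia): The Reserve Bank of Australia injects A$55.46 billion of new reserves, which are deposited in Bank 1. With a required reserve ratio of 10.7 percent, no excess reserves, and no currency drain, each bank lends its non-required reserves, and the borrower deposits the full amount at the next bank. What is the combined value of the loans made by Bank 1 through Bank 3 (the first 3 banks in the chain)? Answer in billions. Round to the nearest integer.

A$133 billion

Bank i lends (1 − rr)^i of the original deposit: Bank 1 lends 55.46·0.8930 ≈ 49.5258, Bank 2 lends 55.46·0.8930² ≈ 44.2265, and so on.
Summing a geometric series: total = 55.46·[0.8930·(1 − 0.8930^3) / (1 − 0.8930)] ≈ 133.2466 billion.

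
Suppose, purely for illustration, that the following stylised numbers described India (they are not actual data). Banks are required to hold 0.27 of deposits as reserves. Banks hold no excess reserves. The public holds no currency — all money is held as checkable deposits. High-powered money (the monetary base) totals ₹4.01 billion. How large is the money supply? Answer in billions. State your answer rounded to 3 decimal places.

With no currency drain or excess reserves, the money multiplier is m = 1/rr = 1/0.27 ≈ 3.70370.
Money supply M = m × MB = 3.70370 × 4.01 ≈ 14.8518 billion.

₹14.852 billion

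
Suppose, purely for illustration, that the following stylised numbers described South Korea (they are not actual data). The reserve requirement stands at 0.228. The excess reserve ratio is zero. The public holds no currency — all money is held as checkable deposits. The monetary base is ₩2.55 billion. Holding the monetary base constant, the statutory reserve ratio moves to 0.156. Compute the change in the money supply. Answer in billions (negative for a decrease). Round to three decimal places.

Initially m₁ = 1 / (0.228) ≈ 4.38596, so M₁ = 4.38596 × 2.55 ≈ 11.1842 billion.
After the change m₂ = 1 / (0.156) ≈ 6.41026, so M₂ = 6.41026 × 2.55 ≈ 16.3462 billion.
ΔM = M₂ − M₁ = 16.3462 − 11.1842 = 5.162 billion.

₩5.162 billion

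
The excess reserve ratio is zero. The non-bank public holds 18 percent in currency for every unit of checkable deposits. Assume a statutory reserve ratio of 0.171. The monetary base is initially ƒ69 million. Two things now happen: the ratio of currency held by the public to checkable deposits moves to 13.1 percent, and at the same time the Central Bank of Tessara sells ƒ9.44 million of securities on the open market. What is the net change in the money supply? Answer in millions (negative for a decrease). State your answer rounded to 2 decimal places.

-8.91 million

Before: m₁ = (1 + 0.18) / (0.171 + 0.18) ≈ 3.36182, MB₁ = 69, so M₁ = 3.36182 × 69 ≈ 231.9656 million.
After: m₂ = (1 + 0.131) / (0.171 + 0.131) ≈ 3.74503, MB₂ = 69 − 9.44 = 59.56, so M₂ = 3.74503 × 59.56 ≈ 223.054 million.
ΔM = M₂ − M₁ = 223.054 − 231.9656 = -8.9116 million.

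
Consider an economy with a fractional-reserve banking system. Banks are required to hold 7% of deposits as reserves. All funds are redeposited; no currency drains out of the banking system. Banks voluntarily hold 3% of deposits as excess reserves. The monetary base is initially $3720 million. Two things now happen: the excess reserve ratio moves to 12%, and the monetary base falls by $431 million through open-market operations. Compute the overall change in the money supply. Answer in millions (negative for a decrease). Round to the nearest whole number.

Before: m₁ = 1 / (0.07 + 0.03) = 10, MB₁ = 3720, so M₁ = 10 × 3720 = 37200 million.
After: m₂ = 1 / (0.07 + 0.12) ≈ 5.26316, MB₂ = 3720 − 431 = 3289, so M₂ = 5.26316 × 3289 ≈ 17310.5332 million.
ΔM = M₂ − M₁ = 17310.5332 − 37200 = -19889.4668 million.

-19889 million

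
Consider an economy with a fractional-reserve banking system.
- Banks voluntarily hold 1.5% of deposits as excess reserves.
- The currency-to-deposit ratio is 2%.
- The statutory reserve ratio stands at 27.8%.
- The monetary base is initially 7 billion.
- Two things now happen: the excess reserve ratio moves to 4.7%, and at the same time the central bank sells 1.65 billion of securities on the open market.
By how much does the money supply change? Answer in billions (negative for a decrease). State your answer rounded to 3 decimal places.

Before: m₁ = (1 + 0.02) / (0.278 + 0.015 + 0.02) ≈ 3.25879, MB₁ = 7, so M₁ = 3.25879 × 7 ≈ 22.8115 billion.
After: m₂ = (1 + 0.02) / (0.278 + 0.047 + 0.02) ≈ 2.95652, MB₂ = 7 − 1.65 = 5.35, so M₂ = 2.95652 × 5.35 ≈ 15.8174 billion.
ΔM = M₂ − M₁ = 15.8174 − 22.8115 = -6.9941 billion.

-6.994 billion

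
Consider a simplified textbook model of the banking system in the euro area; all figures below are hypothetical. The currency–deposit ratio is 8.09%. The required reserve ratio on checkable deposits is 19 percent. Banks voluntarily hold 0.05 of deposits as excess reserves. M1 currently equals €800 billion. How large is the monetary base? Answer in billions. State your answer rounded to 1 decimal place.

€237.5 billion

The money multiplier is m = (1 + c) / (rr + e + c) = (1 + 0.0809) / (0.19 + 0.05 + 0.0809) ≈ 3.36834.
MB = M / m = 800 / 3.36834 ≈ 237.5057 billion.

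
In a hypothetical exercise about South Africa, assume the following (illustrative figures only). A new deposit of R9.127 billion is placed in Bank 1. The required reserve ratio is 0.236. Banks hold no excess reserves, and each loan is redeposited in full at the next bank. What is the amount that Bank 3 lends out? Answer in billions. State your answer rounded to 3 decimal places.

R4.070 billion

Each bank lends a fraction (1 − rr) = 0.7640 of the deposit it receives, so Bank 3 receives 9.127·0.7640^2 and lends 9.127·0.7640^3 ≈ 4.0701 billion.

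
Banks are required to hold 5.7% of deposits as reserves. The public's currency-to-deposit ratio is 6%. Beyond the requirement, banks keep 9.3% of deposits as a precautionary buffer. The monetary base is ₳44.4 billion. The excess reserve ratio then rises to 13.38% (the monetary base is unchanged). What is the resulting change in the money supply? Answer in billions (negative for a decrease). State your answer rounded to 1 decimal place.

-36.5 billion

Initially m₁ = (1 + 0.06) / (0.057 + 0.093 + 0.06) ≈ 5.0476, so M₁ = 5.0476 × 44.4 ≈ 224.1134 billion.
After the change m₂ = (1 + 0.06) / (0.057 + 0.1338 + 0.06) ≈ 4.2265, so M₂ = 4.2265 × 44.4 = 187.6566 billion.
ΔM = M₂ − M₁ = 187.6566 − 224.1134 = -36.4568 billion.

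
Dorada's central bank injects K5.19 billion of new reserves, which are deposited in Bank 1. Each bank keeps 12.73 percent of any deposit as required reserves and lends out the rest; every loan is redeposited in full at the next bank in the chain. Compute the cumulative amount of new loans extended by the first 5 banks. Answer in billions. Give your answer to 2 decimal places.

K17.57 billion

Bank i lends (1 − rr)^i of the original deposit: Bank 1 lends 5.19·0.8727 ≈ 4.5293, Bank 2 lends 5.19·0.8727² ≈ 3.9527, and so on.
Summing a geometric series: total = 5.19·[0.8727·(1 − 0.8727^5) / (1 − 0.8727)] ≈ 17.5692 billion.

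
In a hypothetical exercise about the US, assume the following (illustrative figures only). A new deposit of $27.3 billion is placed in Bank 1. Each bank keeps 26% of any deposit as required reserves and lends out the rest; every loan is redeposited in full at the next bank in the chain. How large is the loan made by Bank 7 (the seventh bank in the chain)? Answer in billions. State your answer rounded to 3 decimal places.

$3.317 billion

Each bank lends a fraction (1 − rr) = 0.7400 of the deposit it receives, so Bank 7 receives 27.3·0.7400^6 and lends 27.3·0.7400^7 ≈ 3.3173 billion.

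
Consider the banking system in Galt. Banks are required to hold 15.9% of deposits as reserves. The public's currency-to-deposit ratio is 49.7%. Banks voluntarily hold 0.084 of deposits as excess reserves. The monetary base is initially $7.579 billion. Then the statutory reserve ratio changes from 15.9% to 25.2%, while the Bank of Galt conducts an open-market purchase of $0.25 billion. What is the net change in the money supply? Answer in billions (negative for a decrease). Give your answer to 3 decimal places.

Before: m₁ = (1 + 0.497) / (0.159 + 0.084 + 0.497) ≈ 2.02297, MB₁ = 7.579, so M₁ = 2.02297 × 7.579 ≈ 15.3321 billion.
After: m₂ = (1 + 0.497) / (0.252 + 0.084 + 0.497) ≈ 1.79712, MB₂ = 7.579 + 0.25 = 7.829, so M₂ = 1.79712 × 7.829 ≈ 14.0697 billion.
ΔM = M₂ − M₁ = 14.0697 − 15.3321 = -1.2624 billion.

-1.262 billion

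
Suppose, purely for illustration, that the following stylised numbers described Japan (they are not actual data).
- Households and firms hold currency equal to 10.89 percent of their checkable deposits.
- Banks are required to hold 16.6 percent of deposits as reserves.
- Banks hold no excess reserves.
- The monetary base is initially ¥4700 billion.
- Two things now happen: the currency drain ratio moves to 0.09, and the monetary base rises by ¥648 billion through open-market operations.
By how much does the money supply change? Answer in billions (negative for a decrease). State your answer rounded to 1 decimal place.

Before: m₁ = (1 + 0.1089) / (0.166 + 0.1089) ≈ 4.033830, MB₁ = 4700, so M₁ = 4.033830 × 4700 = 18959.001 billion.
After: m₂ = (1 + 0.09) / (0.166 + 0.09) ≈ 4.257812, MB₂ = 4700 + 648 = 5348, so M₂ = 4.257812 × 5348 ≈ 22770.7786 billion.
ΔM = M₂ − M₁ = 22770.7786 − 18959.001 = 3811.7776 billion.

¥3811.8 billion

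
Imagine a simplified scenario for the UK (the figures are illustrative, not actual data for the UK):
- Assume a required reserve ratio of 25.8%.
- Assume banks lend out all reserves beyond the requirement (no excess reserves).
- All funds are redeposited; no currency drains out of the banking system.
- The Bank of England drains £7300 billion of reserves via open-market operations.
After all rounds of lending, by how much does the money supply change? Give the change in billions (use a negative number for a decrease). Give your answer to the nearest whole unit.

The simple money multiplier is m = 1/rr = 1/0.258 ≈ 3.87597.
An open-market sale reduces the monetary base by 7300 billion, so ΔM = m × ΔMB = 3.87597 × (−7300) = -28294.581 billion.

-28295 billion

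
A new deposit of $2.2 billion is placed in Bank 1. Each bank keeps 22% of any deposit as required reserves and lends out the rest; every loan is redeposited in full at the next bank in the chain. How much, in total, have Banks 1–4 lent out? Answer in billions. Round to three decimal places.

Bank i lends (1 − rr)^i of the original deposit: Bank 1 lends 2.2·0.7800 = 1.7160, Bank 2 lends 2.2·0.7800² ≈ 1.3385, and so on.
Summing a geometric series: total = 2.2·[0.7800·(1 − 0.7800^4) / (1 − 0.7800)] ≈ 4.9128 billion.

$4.913 billion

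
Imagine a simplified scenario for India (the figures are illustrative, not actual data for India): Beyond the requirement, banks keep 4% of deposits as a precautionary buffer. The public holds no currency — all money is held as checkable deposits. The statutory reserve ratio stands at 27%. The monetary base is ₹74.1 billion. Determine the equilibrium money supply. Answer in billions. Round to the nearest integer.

₹239 billion

The money multiplier is m = 1 / (rr + e) = 1 / (0.27 + 0.04) ≈ 3.2258.
So M = m × MB = 3.2258 × 74.1 ≈ 239.0318 billion.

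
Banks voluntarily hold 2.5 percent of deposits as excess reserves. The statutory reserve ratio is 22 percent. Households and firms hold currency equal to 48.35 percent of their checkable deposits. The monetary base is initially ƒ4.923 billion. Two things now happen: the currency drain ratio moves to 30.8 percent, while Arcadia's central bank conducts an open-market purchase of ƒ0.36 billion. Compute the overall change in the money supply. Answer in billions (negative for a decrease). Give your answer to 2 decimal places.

ƒ2.47 billion

Before: m₁ = (1 + 0.4835) / (0.22 + 0.025 + 0.4835) ≈ 2.0364, MB₁ = 4.923, so M₁ = 2.0364 × 4.923 ≈ 10.0252 billion.
After: m₂ = (1 + 0.308) / (0.22 + 0.025 + 0.308) ≈ 2.3653, MB₂ = 4.923 + 0.36 = 5.283, so M₂ = 2.3653 × 5.283 ≈ 12.4959 billion.
ΔM = M₂ − M₁ = 12.4959 − 10.0252 = 2.4707 billion.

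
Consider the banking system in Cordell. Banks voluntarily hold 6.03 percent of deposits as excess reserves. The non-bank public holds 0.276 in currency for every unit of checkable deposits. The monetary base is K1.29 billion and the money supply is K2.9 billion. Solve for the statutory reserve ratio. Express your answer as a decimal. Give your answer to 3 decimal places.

Using m = M/MB = 2.9/1.29 ≈ 2.248062. Since m = (1 + c)/(c + rr + e), the denominator satisfies c + rr + e = (1 + c)/m = (1 + 0.276) / 2.248062 ≈ 0.567600.
With c = 0.276 and e = 0.0603, the statutory reserve ratio is 0.567600 − 0.276 − 0.0603 = 0.2313.

0.231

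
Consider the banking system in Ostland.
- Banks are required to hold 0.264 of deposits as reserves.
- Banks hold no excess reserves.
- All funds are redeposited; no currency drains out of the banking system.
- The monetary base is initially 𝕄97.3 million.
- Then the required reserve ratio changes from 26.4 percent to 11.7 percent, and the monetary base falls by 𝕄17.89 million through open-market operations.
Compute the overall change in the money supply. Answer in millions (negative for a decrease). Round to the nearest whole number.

Before: m₁ = 1 / (0.264) ≈ 3.7879, MB₁ = 97.3, so M₁ = 3.7879 × 97.3 ≈ 368.5627 million.
After: m₂ = 1 / (0.117) ≈ 8.5470, MB₂ = 97.3 − 17.89 = 79.41, so M₂ = 8.5470 × 79.41 ≈ 678.7173 million.
ΔM = M₂ − M₁ = 678.7173 − 368.5627 = 310.1546 million.

𝕄310 million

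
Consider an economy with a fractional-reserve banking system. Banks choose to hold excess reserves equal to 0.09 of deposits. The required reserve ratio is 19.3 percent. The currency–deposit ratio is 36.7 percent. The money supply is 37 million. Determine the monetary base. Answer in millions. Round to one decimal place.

17.6 million

The money multiplier is m = (1 + c) / (rr + e + c) = (1 + 0.367) / (0.193 + 0.09 + 0.367) ≈ 2.1031.
MB = M / m = 37 / 2.1031 ≈ 17.5931 million.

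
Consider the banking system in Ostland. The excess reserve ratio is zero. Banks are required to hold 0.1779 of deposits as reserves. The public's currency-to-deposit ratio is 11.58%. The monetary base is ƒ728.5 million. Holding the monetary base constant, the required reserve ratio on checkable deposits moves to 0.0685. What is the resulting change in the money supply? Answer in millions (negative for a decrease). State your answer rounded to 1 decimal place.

ƒ1642.9 million

Initially m₁ = (1 + 0.1158) / (0.1779 + 0.1158) ≈ 3.79911, so M₁ = 3.79911 × 728.5 ≈ 2767.6516 million.
After the change m₂ = (1 + 0.1158) / (0.0685 + 0.1158) ≈ 6.05426, so M₂ = 6.05426 × 728.5 ≈ 4410.5284 million.
ΔM = M₂ − M₁ = 4410.5284 − 2767.6516 = 1642.8768 million.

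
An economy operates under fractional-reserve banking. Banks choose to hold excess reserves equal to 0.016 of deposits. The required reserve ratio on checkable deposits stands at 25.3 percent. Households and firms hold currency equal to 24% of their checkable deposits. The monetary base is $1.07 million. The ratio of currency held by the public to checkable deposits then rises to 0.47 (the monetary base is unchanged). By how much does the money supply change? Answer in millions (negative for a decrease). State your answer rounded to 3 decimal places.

Initially m₁ = (1 + 0.24) / (0.253 + 0.016 + 0.24) ≈ 2.43615, so M₁ = 2.43615 × 1.07 ≈ 2.6067 million.
After the change m₂ = (1 + 0.47) / (0.253 + 0.016 + 0.47) ≈ 1.98917, so M₂ = 1.98917 × 1.07 ≈ 2.1284 million.
ΔM = M₂ − M₁ = 2.1284 − 2.6067 = -0.4783 million.

-0.478 million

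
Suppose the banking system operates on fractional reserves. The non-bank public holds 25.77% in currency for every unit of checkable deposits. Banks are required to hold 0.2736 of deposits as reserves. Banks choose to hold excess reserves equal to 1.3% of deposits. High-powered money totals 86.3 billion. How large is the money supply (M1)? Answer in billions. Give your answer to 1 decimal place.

199.4 billion

The money multiplier is m = (1 + c) / (rr + e + c) = (1 + 0.2577) / (0.2736 + 0.013 + 0.2577) ≈ 2.3107.
So M = m × MB = 2.3107 × 86.3 ≈ 199.4134 billion.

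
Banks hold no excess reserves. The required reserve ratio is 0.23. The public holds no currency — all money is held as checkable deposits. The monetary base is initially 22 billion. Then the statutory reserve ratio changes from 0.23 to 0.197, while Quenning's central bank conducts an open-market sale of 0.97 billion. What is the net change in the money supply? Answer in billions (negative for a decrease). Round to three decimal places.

11.099 billion

Before: m₁ = 1 / (0.23) ≈ 4.347826, MB₁ = 22, so M₁ = 4.347826 × 22 ≈ 95.6522 billion.
After: m₂ = 1 / (0.197) ≈ 5.076142, MB₂ = 22 − 0.97 = 21.03, so M₂ = 5.076142 × 21.03 ≈ 106.7513 billion.
ΔM = M₂ − M₁ = 106.7513 − 95.6522 = 11.0991 billion.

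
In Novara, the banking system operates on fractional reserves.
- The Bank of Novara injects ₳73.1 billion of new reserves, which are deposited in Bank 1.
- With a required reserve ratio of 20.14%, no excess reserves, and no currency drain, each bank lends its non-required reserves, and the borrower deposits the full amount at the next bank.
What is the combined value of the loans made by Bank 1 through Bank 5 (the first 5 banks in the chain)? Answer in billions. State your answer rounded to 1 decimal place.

₳195.7 billion

Bank i lends (1 − rr)^i of the original deposit: Bank 1 lends 73.1·0.7986 ≈ 58.3777, Bank 2 lends 73.1·0.7986² ≈ 46.6204, and so on.
Summing a geometric series: total = 73.1·[0.7986·(1 − 0.7986^5) / (1 − 0.7986)] ≈ 195.7064 billion.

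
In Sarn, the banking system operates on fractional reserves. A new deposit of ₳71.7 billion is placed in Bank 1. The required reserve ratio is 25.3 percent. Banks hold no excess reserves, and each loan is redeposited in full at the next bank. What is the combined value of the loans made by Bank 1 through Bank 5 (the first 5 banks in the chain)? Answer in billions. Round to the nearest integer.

₳162 billion

Bank i lends (1 − rr)^i of the original deposit: Bank 1 lends 71.7·0.7470 = 53.5599, Bank 2 lends 71.7·0.7470² ≈ 40.0092, and so on.
Summing a geometric series: total = 71.7·[0.7470·(1 − 0.7470^5) / (1 − 0.7470)] ≈ 162.4587 billion.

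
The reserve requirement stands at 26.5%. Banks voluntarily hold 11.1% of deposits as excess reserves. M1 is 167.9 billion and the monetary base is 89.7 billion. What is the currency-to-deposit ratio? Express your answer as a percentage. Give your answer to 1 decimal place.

Using m = M/MB = 167.9/89.7 ≈ 1.871795. From m = (1 + c)/(c + rr + e), rearranging gives 1 + c = m·(c + rr + e), so c·(1 − m) = m·(rr + e) − 1.
Hence c = [m·(rr + e) − 1]/(1 − m) = [1.871795 × (0.265 + 0.111) − 1] / (1 − 1.871795) ≈ 0.339765.

34.0%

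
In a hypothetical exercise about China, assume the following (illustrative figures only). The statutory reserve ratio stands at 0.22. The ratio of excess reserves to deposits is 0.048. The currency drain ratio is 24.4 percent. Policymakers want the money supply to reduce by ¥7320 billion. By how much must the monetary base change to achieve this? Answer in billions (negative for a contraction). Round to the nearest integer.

The money multiplier is m = (1 + c) / (rr + e + c) = (1 + 0.244) / (0.22 + 0.048 + 0.244) ≈ 2.42969.
ΔMB = ΔM / m = (−7320) / 2.42969 ≈ -3012.73 billion.

-3013 billion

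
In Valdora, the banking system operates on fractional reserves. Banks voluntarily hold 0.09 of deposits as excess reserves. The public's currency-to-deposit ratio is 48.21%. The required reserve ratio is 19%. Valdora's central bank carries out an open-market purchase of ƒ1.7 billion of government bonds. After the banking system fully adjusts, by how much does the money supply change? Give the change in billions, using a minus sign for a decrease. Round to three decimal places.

ƒ3.306 billion

The money multiplier is m = (1 + c) / (rr + e + c) = (1 + 0.4821) / (0.19 + 0.09 + 0.4821) ≈ 1.94476.
The purchase adds 1.7 billion of base, so ΔM = m × ΔMB = 1.94476 × (+1.7) ≈ 3.3061 billion.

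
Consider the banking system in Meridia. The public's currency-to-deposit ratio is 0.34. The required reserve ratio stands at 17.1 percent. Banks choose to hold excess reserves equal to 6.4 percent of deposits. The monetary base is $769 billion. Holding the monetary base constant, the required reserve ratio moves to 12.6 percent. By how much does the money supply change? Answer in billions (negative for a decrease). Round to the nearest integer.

$152 billion

Initially m₁ = (1 + 0.34) / (0.171 + 0.064 + 0.34) ≈ 2.3304, so M₁ = 2.3304 × 769 = 1792.0776 billion.
After the change m₂ = (1 + 0.34) / (0.126 + 0.064 + 0.34) ≈ 2.5283, so M₂ = 2.5283 × 769 = 1944.2627 billion.
ΔM = M₂ − M₁ = 1944.2627 − 1792.0776 = 152.1851 billion.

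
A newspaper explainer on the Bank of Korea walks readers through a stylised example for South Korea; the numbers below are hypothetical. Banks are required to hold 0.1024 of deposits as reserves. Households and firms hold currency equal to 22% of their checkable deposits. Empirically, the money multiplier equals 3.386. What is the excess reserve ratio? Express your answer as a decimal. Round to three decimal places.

Using m = 3.386. Since m = (1 + c)/(c + rr + e), the denominator satisfies c + rr + e = (1 + c)/m = (1 + 0.22) / 3.386 ≈ 0.360307.
With c = 0.22 and rr = 0.1024, the excess reserve ratio is 0.360307 − 0.22 − 0.1024 = 0.037907.

0.038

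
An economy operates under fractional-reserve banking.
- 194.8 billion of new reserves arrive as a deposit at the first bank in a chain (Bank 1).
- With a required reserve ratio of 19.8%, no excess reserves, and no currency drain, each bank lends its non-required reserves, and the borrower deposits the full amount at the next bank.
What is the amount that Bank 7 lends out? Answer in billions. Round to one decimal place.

Each bank lends a fraction (1 − rr) = 0.8020 of the deposit it receives, so Bank 7 receives 194.8·0.8020^6 and lends 194.8·0.8020^7 ≈ 41.5728 billion.

41.6 billion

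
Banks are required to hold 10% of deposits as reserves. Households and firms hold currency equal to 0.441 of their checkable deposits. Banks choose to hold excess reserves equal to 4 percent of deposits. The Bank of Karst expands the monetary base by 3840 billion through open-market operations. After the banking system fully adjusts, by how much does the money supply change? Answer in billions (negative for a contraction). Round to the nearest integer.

9524 billion

The money multiplier is m = (1 + c) / (rr + e + c) = (1 + 0.441) / (0.1 + 0.04 + 0.441) ≈ 2.48021.
The purchase adds 3840 billion of base, so ΔM = m × ΔMB = 2.48021 × (+3840) = 9524.0064 billion.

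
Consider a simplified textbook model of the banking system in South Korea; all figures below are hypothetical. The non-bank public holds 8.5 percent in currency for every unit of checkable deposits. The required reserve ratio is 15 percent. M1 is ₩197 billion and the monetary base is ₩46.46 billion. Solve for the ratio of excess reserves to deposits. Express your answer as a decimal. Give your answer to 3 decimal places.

0.021

Using m = M/MB = 197/46.46 ≈ 4.240207. Since m = (1 + c)/(c + rr + e), the denominator satisfies c + rr + e = (1 + c)/m = (1 + 0.085) / 4.240207 ≈ 0.255884.
With c = 0.085 and rr = 0.15, the ratio of excess reserves to deposits is 0.255884 − 0.085 − 0.15 = 0.020884.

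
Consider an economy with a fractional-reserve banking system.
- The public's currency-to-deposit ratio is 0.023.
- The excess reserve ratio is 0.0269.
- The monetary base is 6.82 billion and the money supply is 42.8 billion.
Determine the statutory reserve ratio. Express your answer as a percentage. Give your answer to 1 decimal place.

Using m = M/MB = 42.8/6.82 ≈ 6.275660. Since m = (1 + c)/(c + rr + e), the denominator satisfies c + rr + e = (1 + c)/m = (1 + 0.023) / 6.275660 ≈ 0.163011.
With c = 0.023 and e = 0.0269, the statutory reserve ratio is 0.163011 − 0.023 − 0.0269 = 0.113111.

11.3%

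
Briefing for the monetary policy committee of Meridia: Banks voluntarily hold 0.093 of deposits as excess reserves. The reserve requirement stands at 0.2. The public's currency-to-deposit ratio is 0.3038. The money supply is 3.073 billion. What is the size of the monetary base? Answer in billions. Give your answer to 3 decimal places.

The money multiplier is m = (1 + c) / (rr + e + c) = (1 + 0.3038) / (0.2 + 0.093 + 0.3038) ≈ 2.18465.
MB = M / m = 3.073 / 2.18465 ≈ 1.4066 billion.

1.407 billion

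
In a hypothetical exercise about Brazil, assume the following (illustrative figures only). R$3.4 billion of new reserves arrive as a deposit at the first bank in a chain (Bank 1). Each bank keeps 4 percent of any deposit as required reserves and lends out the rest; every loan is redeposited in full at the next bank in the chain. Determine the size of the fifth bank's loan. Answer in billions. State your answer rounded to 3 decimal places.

Each bank lends a fraction (1 − rr) = 0.9600 of the deposit it receives, so Bank 5 receives 3.4·0.9600^4 and lends 3.4·0.9600^5 ≈ 2.7723 billion.

R$2.772 billion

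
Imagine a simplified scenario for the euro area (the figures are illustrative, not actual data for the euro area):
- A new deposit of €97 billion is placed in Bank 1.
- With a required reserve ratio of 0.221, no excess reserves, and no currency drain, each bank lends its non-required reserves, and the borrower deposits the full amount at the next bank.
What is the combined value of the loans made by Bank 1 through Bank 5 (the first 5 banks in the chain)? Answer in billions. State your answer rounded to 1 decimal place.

Bank i lends (1 − rr)^i of the original deposit: Bank 1 lends 97·0.7790 = 75.5630, Bank 2 lends 97·0.7790² ≈ 58.8636, and so on.
Summing a geometric series: total = 97·[0.7790·(1 − 0.7790^5) / (1 − 0.7790)] ≈ 243.8287 billion.

€243.8 billion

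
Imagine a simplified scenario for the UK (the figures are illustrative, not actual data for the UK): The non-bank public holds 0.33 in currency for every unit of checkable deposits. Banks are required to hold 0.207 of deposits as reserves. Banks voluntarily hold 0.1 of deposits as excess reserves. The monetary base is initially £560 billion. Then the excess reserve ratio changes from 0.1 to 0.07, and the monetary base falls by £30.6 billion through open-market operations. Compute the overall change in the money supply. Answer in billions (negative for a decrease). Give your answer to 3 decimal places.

Before: m₁ = (1 + 0.33) / (0.207 + 0.1 + 0.33) ≈ 2.0879121, MB₁ = 560, so M₁ = 2.0879121 × 560 ≈ 1169.2308 billion.
After: m₂ = (1 + 0.33) / (0.207 + 0.07 + 0.33) ≈ 2.1911038, MB₂ = 560 − 30.6 = 529.4, so M₂ = 2.1911038 × 529.4 ≈ 1159.9704 billion.
ΔM = M₂ − M₁ = 1159.9704 − 1169.2308 = -9.2604 billion.

-9.260 billion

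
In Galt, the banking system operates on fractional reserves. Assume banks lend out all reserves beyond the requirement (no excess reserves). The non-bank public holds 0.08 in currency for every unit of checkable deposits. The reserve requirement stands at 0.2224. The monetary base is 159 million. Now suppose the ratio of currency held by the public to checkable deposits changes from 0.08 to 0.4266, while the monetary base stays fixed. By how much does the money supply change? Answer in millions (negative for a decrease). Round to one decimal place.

Initially m₁ = (1 + 0.08) / (0.2224 + 0.08) ≈ 3.57143, so M₁ = 3.57143 × 159 ≈ 567.8574 million.
After the change m₂ = (1 + 0.4266) / (0.2224 + 0.4266) ≈ 2.19815, so M₂ = 2.19815 × 159 ≈ 349.5059 million.
ΔM = M₂ − M₁ = 349.5059 − 567.8574 = -218.3515 million.

-218.4 million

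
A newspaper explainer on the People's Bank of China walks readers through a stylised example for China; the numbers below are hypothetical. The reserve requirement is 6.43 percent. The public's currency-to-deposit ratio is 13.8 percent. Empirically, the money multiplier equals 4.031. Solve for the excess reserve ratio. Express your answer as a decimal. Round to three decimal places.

Using m = 4.031. Since m = (1 + c)/(c + rr + e), the denominator satisfies c + rr + e = (1 + c)/m = (1 + 0.138) / 4.031 ≈ 0.282312.
With c = 0.138 and rr = 0.0643, the excess reserve ratio is 0.282312 − 0.138 − 0.0643 = 0.080012.

0.080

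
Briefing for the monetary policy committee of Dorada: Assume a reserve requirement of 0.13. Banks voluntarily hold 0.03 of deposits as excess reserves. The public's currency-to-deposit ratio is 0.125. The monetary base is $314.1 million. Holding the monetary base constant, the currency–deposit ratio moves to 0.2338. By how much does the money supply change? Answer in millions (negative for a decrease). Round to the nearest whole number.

-256 million

Initially m₁ = (1 + 0.125) / (0.13 + 0.03 + 0.125) ≈ 3.9474, so M₁ = 3.9474 × 314.1 ≈ 1239.8783 million.
After the change m₂ = (1 + 0.2338) / (0.13 + 0.03 + 0.2338) ≈ 3.1331, so M₂ = 3.1331 × 314.1 ≈ 984.1067 million.
ΔM = M₂ − M₁ = 984.1067 − 1239.8783 = -255.7716 million.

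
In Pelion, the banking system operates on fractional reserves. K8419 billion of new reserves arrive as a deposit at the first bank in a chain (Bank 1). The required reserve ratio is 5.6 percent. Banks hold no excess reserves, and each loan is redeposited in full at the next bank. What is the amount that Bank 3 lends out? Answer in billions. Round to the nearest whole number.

K7082 billion

Each bank lends a fraction (1 − rr) = 0.9440 of the deposit it receives, so Bank 3 receives 8419·0.9440^2 and lends 8419·0.9440^3 ≈ 7082.3354 billion.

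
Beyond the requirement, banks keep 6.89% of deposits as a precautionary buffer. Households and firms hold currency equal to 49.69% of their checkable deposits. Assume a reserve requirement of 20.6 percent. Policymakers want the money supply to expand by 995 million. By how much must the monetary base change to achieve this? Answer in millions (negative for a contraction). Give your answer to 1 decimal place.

513.0 million

The money multiplier is m = (1 + c) / (rr + e + c) = (1 + 0.4969) / (0.206 + 0.0689 + 0.4969) ≈ 1.93949.
ΔMB = ΔM / m = (+995) / 1.93949 ≈ 513.0215 million.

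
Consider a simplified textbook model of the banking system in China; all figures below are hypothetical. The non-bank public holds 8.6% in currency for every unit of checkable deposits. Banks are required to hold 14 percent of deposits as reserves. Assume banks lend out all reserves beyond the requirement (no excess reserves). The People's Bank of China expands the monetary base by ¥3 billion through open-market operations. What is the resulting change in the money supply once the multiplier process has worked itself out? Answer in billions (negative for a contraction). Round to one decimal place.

¥14.4 billion

The money multiplier is m = (1 + c) / (rr + c) = (1 + 0.086) / (0.14 + 0.086) ≈ 4.8053.
The purchase adds 3 billion of base, so ΔM = m × ΔMB = 4.8053 × (+3) = 14.4159 billion.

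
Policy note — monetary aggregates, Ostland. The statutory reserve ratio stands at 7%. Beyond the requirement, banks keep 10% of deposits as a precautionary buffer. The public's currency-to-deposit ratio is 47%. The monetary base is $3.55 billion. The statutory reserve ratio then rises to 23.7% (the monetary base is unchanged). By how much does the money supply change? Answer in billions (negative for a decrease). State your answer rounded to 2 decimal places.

Initially m₁ = (1 + 0.47) / (0.07 + 0.1 + 0.47) ≈ 2.2969, so M₁ = 2.2969 × 3.55 ≈ 8.154 billion.
After the change m₂ = (1 + 0.47) / (0.237 + 0.1 + 0.47) ≈ 1.8216, so M₂ = 1.8216 × 3.55 ≈ 6.4667 billion.
ΔM = M₂ − M₁ = 6.4667 − 8.154 = -1.6873 billion.

-1.69 billion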